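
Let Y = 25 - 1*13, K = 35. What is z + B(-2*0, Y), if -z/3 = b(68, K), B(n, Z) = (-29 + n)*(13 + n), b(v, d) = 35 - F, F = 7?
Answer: -461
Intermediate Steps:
b(v, d) = 28 (b(v, d) = 35 - 1*7 = 35 - 7 = 28)
Y = 12 (Y = 25 - 13 = 12)
z = -84 (z = -3*28 = -84)
z + B(-2*0, Y) = -84 + (-377 + (-2*0)**2 - (-32)*0) = -84 + (-377 + 0**2 - 16*0) = -84 + (-377 + 0 + 0) = -84 - 377 = -461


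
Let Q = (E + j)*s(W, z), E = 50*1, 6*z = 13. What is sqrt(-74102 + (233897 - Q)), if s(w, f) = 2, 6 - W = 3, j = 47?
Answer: sqrt(159601) ≈ 399.50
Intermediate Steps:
z = 13/6 (z = (1/6)*13 = 13/6 ≈ 2.1667)
W = 3 (W = 6 - 1*3 = 6 - 3 = 3)
E = 50
Q = 194 (Q = (50 + 47)*2 = 97*2 = 194)
sqrt(-74102 + (233897 - Q)) = sqrt(-74102 + (233897 - 1*194)) = sqrt(-74102 + (233897 - 194)) = sqrt(-74102 + 233703) = sqrt(159601)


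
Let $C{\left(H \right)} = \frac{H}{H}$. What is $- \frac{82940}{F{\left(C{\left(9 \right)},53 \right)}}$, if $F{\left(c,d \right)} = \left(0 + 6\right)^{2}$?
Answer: $- \frac{20735}{9} \approx -2303.9$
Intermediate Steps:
$C{\left(H \right)} = 1$
$F{\left(c,d \right)} = 36$ ($F{\left(c,d \right)} = 6^{2} = 36$)
$- \frac{82940}{F{\left(C{\left(9 \right)},53 \right)}} = - \frac{82940}{36} = \left(-82940\right) \frac{1}{36} = - \frac{20735}{9}$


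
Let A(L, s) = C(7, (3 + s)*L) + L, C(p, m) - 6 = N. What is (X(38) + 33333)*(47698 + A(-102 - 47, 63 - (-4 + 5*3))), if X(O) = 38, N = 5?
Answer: 1587124760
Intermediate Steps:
C(p, m) = 11 (C(p, m) = 6 + 5 = 11)
A(L, s) = 11 + L
(X(38) + 33333)*(47698 + A(-102 - 47, 63 - (-4 + 5*3))) = (38 + 33333)*(47698 + (11 + (-102 - 47))) = 33371*(47698 + (11 - 149)) = 33371*(47698 - 138) = 33371*47560 = 1587124760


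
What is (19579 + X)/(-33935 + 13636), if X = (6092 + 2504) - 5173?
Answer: -434/383 ≈ -1.1332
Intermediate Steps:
X = 3423 (X = 8596 - 5173 = 3423)
(19579 + X)/(-33935 + 13636) = (19579 + 3423)/(-33935 + 13636) = 23002/(-20299) = 23002*(-1/20299) = -434/383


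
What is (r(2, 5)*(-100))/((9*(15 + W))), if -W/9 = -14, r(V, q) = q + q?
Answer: -1000/1269 ≈ -0.78802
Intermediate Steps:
r(V, q) = 2*q
W = 126 (W = -9*(-14) = 126)
(r(2, 5)*(-100))/((9*(15 + W))) = ((2*5)*(-100))/((9*(15 + 126))) = (10*(-100))/((9*141)) = -1000/1269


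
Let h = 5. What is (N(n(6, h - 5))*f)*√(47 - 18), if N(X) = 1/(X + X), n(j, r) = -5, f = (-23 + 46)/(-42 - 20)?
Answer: 23*√29/620 ≈ 0.19977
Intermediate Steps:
f = -23/62 (f = 23/(-62) = 23*(-1/62) = -23/62 ≈ -0.37097)
N(X) = 1/(2*X)
(N(n(6, h - 5))*f)*√(47 - 18) = (((½)/(-5))*(-23/62))*√(47 - 18) = (((½)*(-⅕))*(-23/62))*√29 = (-⅒*(-23/62))*√29 = 23*√29/620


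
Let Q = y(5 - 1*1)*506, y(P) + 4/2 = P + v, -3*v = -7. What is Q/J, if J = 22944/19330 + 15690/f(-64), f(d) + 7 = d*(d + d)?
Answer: 52037258845/73662651 ≈ 706.43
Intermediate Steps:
v = 7/3 (v = -⅓*(-7) = 7/3 ≈ 2.3333)
y(P) = ⅓ + P (y(P) = -2 + (P + 7/3) = -2 + (7/3 + P) = ⅓ + P)
f(d) = -7 + 2*d² (f(d) = -7 + d*(d + d) = -7 + d*(2*d) = -7 + 2*d²)
Q = 6578/3 (Q = (⅓ + (5 - 1*1))*506 = (⅓ + (5 - 1))*506 = (⅓ + 4)*506 = (13/3)*506 = 6578/3 ≈ 2192.7)
J = 49108434/15821605 (J = 22944/19330 + 15690/(-7 + 2*(-64)²) = 22944*(1/19330) + 15690/(-7 + 2*4096) = 11472/9665 + 15690/(-7 + 8192) = 11472/9665 + 15690/8185 = 11472/9665 + 15690*(1/8185) = 11472/9665 + 3138/1637 = 49108434/15821605 ≈ 3.1039)
Q/J = 6578/(3*(49108434/15821605)) = (6578/3)*(15821605/49108434) = 52037258845/73662651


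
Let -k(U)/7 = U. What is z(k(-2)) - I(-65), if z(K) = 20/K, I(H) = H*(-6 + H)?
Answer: -32295/7 ≈ -4613.6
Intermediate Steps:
k(U) = -7*U
z(k(-2)) - I(-65) = 20/((-7*(-2))) - (-65)*(-6 - 65) = 20/14 - (-65)*(-71) = 20*(1/14) - 1*4615 = 10/7 - 4615 = -32295/7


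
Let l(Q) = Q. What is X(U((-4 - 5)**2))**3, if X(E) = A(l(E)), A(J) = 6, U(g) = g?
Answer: 216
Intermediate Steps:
X(E) = 6
X(U((-4 - 5)**2))**3 = 6**3 = 216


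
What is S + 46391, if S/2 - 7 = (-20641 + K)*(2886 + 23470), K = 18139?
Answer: -131839019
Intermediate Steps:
S = -131885410 (S = 14 + 2*((-20641 + 18139)*(2886 + 23470)) = 14 + 2*(-2502*26356) = 14 + 2*(-65942712) = 14 - 131885424 = -131885410)
S + 46391 = -131885410 + 46391 = -131839019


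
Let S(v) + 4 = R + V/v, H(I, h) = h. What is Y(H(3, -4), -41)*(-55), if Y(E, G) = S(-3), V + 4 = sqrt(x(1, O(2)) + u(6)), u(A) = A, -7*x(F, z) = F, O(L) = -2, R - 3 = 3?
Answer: -550/3 + 55*sqrt(287)/21 ≈ -138.96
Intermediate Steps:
R = 6 (R = 3 + 3 = 6)
x(F, z) = -F/7
V = -4 + sqrt(287)/7 (V = -4 + sqrt(-1/7*1 + 6) = -4 + sqrt(-1/7 + 6) = -4 + sqrt(41/7) = -4 + sqrt(287)/7 ≈ -1.5798)
S(v) = 2 + (-4 + sqrt(287)/7)/v (S(v) = -4 + (6 + (-4 + sqrt(287)/7)/v) = 2 + (-4 + sqrt(287)/7)/v)
Y(E, G) = 10/3 - sqrt(287)/21 (Y(E, G) = (1/7)*(-28 + sqrt(287) + 14*(-3))/(-3) = (1/7)*(-1/3)*(-28 + sqrt(287) - 42) = (1/7)*(-1/3)*(-70 + sqrt(287)) = 10/3 - sqrt(287)/21)
Y(H(3, -4), -41)*(-55) = (10/3 - sqrt(287)/21)*(-55) = -550/3 + 55*sqrt(287)/21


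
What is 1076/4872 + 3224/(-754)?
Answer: -4939/1218 ≈ -4.0550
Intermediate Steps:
1076/4872 + 3224/(-754) = 1076*(1/4872) + 3224*(-1/754) = 269/1218 - 124/29 = -4939/1218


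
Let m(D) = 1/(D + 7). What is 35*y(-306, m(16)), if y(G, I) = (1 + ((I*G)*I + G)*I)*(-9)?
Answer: 47254095/12167 ≈ 3883.8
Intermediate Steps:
m(D) = 1/(7 + D)
y(G, I) = -9 - 9*I*(G + G*I²) (y(G, I) = (1 + ((G*I)*I + G)*I)*(-9) = (1 + (G*I² + G)*I)*(-9) = (1 + (G + G*I²)*I)*(-9) = (1 + I*(G + G*I²))*(-9) = -9 - 9*I*(G + G*I²))
35*y(-306, m(16)) = 35*(-9 - 9*(-306)/(7 + 16) - 9*(-306)*(1/(7 + 16))³) = 35*(-9 - 9*(-306)/23 - 9*(-306)*(1/23)³) = 35*(-9 - 9*(-306)*1/23 - 9*(-306)*(1/23)³) = 35*(-9 + 2754/23 - 9*(-306)*1/12167) = 35*(-9 + 2754/23 + 2754/12167) = 35*(1350117/12167) = 47254095/12167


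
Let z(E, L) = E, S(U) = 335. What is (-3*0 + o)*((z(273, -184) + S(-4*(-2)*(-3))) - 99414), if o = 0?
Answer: 0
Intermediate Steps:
(-3*0 + o)*((z(273, -184) + S(-4*(-2)*(-3))) - 99414) = (-3*0 + 0)*((273 + 335) - 99414) = (0 + 0)*(608 - 99414) = 0*(-98806) = 0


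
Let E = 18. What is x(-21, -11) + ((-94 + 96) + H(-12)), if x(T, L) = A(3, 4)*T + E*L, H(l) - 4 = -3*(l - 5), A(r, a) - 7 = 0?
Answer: -288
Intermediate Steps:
A(r, a) = 7 (A(r, a) = 7 + 0 = 7)
H(l) = 19 - 3*l (H(l) = 4 - 3*(l - 5) = 4 - 3*(-5 + l) = 4 + (15 - 3*l) = 19 - 3*l)
x(T, L) = 7*T + 18*L
x(-21, -11) + ((-94 + 96) + H(-12)) = (7*(-21) + 18*(-11)) + ((-94 + 96) + (19 - 3*(-12))) = (-147 - 198) + (2 + (19 + 36)) = -345 + (2 + 55) = -345 + 57 = -288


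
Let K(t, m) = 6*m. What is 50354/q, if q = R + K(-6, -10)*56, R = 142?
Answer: -25177/1609 ≈ -15.648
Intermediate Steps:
q = -3218 (q = 142 + (6*(-10))*56 = 142 - 60*56 = 142 - 3360 = -3218)
50354/q = 50354/(-3218) = 50354*(-1/3218) = -25177/1609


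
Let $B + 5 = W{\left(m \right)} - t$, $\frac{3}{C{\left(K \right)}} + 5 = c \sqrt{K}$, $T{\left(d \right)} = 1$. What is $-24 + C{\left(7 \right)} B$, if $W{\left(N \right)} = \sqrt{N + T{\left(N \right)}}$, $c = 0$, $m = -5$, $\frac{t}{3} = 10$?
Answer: $-3 - \frac{6 i}{5} \approx -3.0 - 1.2 i$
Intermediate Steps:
$t = 30$ ($t = 3 \cdot 10 = 30$)
$W{\left(N \right)} = \sqrt{1 + N}$ ($W{\left(N \right)} = \sqrt{N + 1} = \sqrt{1 + N}$)
$C{\left(K \right)} = - \frac{3}{5}$ ($C{\left(K \right)} = \frac{3}{-5 + 0 \sqrt{K}} = \frac{3}{-5 + 0} = \frac{3}{-5} = 3 \left(- \frac{1}{5}\right) = - \frac{3}{5}$)
$B = -35 + 2 i$ ($B = -5 + \left(\sqrt{1 - 5} - 30\right) = -5 - \left(30 - \sqrt{-4}\right) = -5 - \left(30 - 2 i\right) = -35 + 2 i \approx -35.0 + 2.0 i$)
$-24 + C{\left(7 \right)} B = -24 - \frac{3 \left(-35 + 2 i\right)}{5} = -24 + \left(21 - \frac{6 i}{5}\right) = -3 - \frac{6 i}{5}$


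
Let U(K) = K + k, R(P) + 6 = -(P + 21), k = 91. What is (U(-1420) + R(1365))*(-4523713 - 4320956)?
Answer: 24066344349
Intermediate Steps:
R(P) = -27 - P (R(P) = -6 - (P + 21) = -6 - (21 + P) = -6 + (-21 - P) = -27 - P)
U(K) = 91 + K (U(K) = K + 91 = 91 + K)
(U(-1420) + R(1365))*(-4523713 - 4320956) = ((91 - 1420) + (-27 - 1*1365))*(-4523713 - 4320956) = (-1329 + (-27 - 1365))*(-8844669) = (-1329 - 1392)*(-8844669) = -2721*(-8844669) = 24066344349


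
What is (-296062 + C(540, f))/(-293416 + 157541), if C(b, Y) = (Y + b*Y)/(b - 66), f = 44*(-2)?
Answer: 70190498/32202375 ≈ 2.1797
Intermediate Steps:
f = -88
C(b, Y) = (Y + Y*b)/(-66 + b)
(-296062 + C(540, f))/(-293416 + 157541) = (-296062 - 88*(1 + 540)/(-66 + 540))/(-293416 + 157541) = (-296062 - 88*541/474)/(-135875) = (-296062 - 88*1/474*541)*(-1/135875) = (-296062 - 23804/237)*(-1/135875) = -70190498/237*(-1/135875) = 70190498/32202375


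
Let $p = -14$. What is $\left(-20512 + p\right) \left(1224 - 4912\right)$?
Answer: $75699888$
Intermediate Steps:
$\left(-20512 + p\right) \left(1224 - 4912\right) = \left(-20512 - 14\right) \left(1224 - 4912\right) = \left(-20526\right) \left(-3688\right) = 75699888$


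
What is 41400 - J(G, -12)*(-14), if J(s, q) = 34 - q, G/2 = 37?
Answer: 42044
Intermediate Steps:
G = 74 (G = 2*37 = 74)
41400 - J(G, -12)*(-14) = 41400 - (34 - 1*(-12))*(-14) = 41400 - (34 + 12)*(-14) = 41400 - 46*(-14) = 41400 - 1*(-644) = 41400 + 644 = 42044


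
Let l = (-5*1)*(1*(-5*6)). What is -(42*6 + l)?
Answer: -402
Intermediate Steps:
l = 150 (l = -5*(-30) = 150)
-(42*6 + l) = -(42*6 + 150) = -(252 + 150) = -1*402 = -402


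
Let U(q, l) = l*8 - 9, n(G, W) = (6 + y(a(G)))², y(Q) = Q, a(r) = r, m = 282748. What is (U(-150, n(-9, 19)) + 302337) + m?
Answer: 585148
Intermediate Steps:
n(G, W) = (6 + G)²
U(q, l) = -9 + 8*l (U(q, l) = 8*l - 9 = -9 + 8*l)
(U(-150, n(-9, 19)) + 302337) + m = ((-9 + 8*(6 - 9)²) + 302337) + 282748 = ((-9 + 8*(-3)²) + 302337) + 282748 = ((-9 + 8*9) + 302337) + 282748 = ((-9 + 72) + 302337) + 282748 = (63 + 302337) + 282748 = 302400 + 282748 = 585148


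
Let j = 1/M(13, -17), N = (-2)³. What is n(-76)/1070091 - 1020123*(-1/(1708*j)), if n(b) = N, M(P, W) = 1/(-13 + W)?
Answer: -363874950371/18277154280 ≈ -19.909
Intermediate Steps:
N = -8
n(b) = -8
j = -30 (j = 1/(1/(-13 - 17)) = 1/(1/(-30)) = 1/(-1/30) = -30)
n(-76)/1070091 - 1020123*(-1/(1708*j)) = -8/1070091 - 1020123/((-1708*(-30))) = -8*1/1070091 - 1020123/51240 = -8/1070091 - 1020123*1/51240 = -8/1070091 - 340041/17080 = -363874950371/18277154280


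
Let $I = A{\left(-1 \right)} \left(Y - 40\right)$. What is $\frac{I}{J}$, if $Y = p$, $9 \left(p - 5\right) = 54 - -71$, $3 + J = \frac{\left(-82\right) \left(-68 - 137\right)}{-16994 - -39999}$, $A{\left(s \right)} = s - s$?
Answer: $0$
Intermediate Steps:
$A{\left(s \right)} = 0$
$J = - \frac{10441}{4601}$ ($J = -3 + \frac{\left(-82\right) \left(-68 - 137\right)}{-16994 - -39999} = -3 + \frac{\left(-82\right) \left(-205\right)}{-16994 + 39999} = -3 + \frac{16810}{23005} = -3 + 16810 \cdot \frac{1}{23005} = -3 + \frac{3362}{4601} = - \frac{10441}{4601} \approx -2.2693$)
$p = \frac{170}{9}$ ($p = 5 + \frac{54 - -71}{9} = 5 + \frac{54 + 71}{9} = 5 + \frac{1}{9} \cdot 125 = 5 + \frac{125}{9} = \frac{170}{9} \approx 18.889$)
$Y = \frac{170}{9} \approx 18.889$
$I = 0$ ($I = 0 \left(\frac{170}{9} - 40\right) = 0 \left(- \frac{190}{9}\right) = 0$)
$\frac{I}{J} = \frac{0}{- \frac{10441}{4601}} = 0 \left(- \frac{4601}{10441}\right) = 0$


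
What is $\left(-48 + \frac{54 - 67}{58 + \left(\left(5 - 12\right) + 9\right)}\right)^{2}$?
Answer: $\frac{8369449}{3600} \approx 2324.8$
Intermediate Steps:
$\left(-48 + \frac{54 - 67}{58 + \left(\left(5 - 12\right) + 9\right)}\right)^{2} = \left(-48 - \frac{13}{58 + \left(\left(5 - 12\right) + 9\right)}\right)^{2} = \left(-48 - \frac{13}{58 + \left(-7 + 9\right)}\right)^{2} = \left(-48 - \frac{13}{58 + 2}\right)^{2} = \left(-48 - \frac{13}{60}\right)^{2} = \left(- \frac{2893}{60}\right)^{2} = \frac{8369449}{3600}$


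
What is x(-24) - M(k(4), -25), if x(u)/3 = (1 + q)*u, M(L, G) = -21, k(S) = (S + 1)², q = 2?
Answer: -195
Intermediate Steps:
k(S) = (1 + S)²
x(u) = 9*u (x(u) = 3*((1 + 2)*u) = 3*(3*u) = 9*u)
x(-24) - M(k(4), -25) = 9*(-24) - 1*(-21) = -216 + 21 = -195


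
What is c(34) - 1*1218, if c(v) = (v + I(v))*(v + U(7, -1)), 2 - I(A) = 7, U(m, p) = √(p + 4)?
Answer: -232 + 29*√3 ≈ -181.77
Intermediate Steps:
U(m, p) = √(4 + p)
I(A) = -5 (I(A) = 2 - 1*7 = 2 - 7 = -5)
c(v) = (-5 + v)*(v + √3) (c(v) = (v - 5)*(v + √(4 - 1)) = (-5 + v)*(v + √3))
c(34) - 1*1218 = (34² - 5*34 - 5*√3 + 34*√3) - 1*1218 = (1156 - 170 - 5*√3 + 34*√3) - 1218 = (986 + 29*√3) - 1218 = -232 + 29*√3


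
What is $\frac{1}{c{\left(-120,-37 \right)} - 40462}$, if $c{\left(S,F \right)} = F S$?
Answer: $- \frac{1}{36022} \approx -2.7761 \cdot 10^{-5}$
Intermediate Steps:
$\frac{1}{c{\left(-120,-37 \right)} - 40462} = \frac{1}{\left(-37\right) \left(-120\right) - 40462} = \frac{1}{4440 - 40462} = \frac{1}{-36022} = - \frac{1}{36022}$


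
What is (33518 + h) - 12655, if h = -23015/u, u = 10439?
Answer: 217765842/10439 ≈ 20861.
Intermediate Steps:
h = -23015/10439 ≈ -2.2047
(33518 + h) - 12655 = (33518 - 23015/10439) - 12655 = 349871387/10439 - 12655 = 217765842/10439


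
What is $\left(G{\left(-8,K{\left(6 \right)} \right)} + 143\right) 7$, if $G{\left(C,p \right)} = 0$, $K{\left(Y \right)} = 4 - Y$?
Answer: $1001$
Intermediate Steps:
$\left(G{\left(-8,K{\left(6 \right)} \right)} + 143\right) 7 = \left(0 + 143\right) 7 = 143 \cdot 7 = 1001$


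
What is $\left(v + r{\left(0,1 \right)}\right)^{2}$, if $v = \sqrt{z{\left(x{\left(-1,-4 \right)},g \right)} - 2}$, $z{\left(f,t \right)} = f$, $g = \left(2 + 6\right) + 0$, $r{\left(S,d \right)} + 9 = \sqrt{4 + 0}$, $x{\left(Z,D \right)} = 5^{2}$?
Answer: $\left(7 - \sqrt{23}\right)^{2} \approx 4.8584$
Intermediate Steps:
$x{\left(Z,D \right)} = 25$
$r{\left(S,d \right)} = -7$ ($r{\left(S,d \right)} = -9 + \sqrt{4 + 0} = -9 + \sqrt{4} = -9 + 2 = -7$)
$g = 8$ ($g = 8 + 0 = 8$)
$v = \sqrt{23}$ ($v = \sqrt{25 - 2} = \sqrt{23} \approx 4.7958$)
$\left(v + r{\left(0,1 \right)}\right)^{2} = \left(\sqrt{23} - 7\right)^{2} = \left(-7 + \sqrt{23}\right)^{2}$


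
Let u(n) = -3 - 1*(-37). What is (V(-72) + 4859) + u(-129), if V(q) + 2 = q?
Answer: 4819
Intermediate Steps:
u(n) = 34 (u(n) = -3 + 37 = 34)
V(q) = -2 + q
(V(-72) + 4859) + u(-129) = ((-2 - 72) + 4859) + 34 = (-74 + 4859) + 34 = 4785 + 34 = 4819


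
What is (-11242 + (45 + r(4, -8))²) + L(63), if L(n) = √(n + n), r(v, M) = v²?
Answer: -7521 + 3*√14 ≈ -7509.8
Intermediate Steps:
L(n) = √2*√n (L(n) = √(2*n) = √2*√n)
(-11242 + (45 + r(4, -8))²) + L(63) = (-11242 + (45 + 4²)²) + √2*√63 = (-11242 + (45 + 16)²) + √2*(3*√7) = (-11242 + 61²) + 3*√14 = (-11242 + 3721) + 3*√14 = -7521 + 3*√14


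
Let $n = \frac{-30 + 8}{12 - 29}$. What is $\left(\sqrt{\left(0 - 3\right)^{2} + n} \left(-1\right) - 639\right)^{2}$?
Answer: $\frac{6941632}{17} + \frac{6390 \sqrt{119}}{17} \approx 4.1243 \cdot 10^{5}$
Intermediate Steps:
$n = \frac{22}{17}$ ($n = - \frac{22}{-17} = \left(-22\right) \left(- \frac{1}{17}\right) = \frac{22}{17} \approx 1.2941$)
$\left(\sqrt{\left(0 - 3\right)^{2} + n} \left(-1\right) - 639\right)^{2} = \left(\sqrt{\left(0 - 3\right)^{2} + \frac{22}{17}} \left(-1\right) - 639\right)^{2} = \left(\sqrt{\left(-3\right)^{2} + \frac{22}{17}} \left(-1\right) - 639\right)^{2} = \left(\sqrt{9 + \frac{22}{17}} \left(-1\right) - 639\right)^{2} = \left(\sqrt{\frac{175}{17}} \left(-1\right) - 639\right)^{2} = \left(\frac{5 \sqrt{119}}{17} \left(-1\right) - 639\right)^{2} = \left(- \frac{5 \sqrt{119}}{17} - 639\right)^{2} = \left(-639 - \frac{5 \sqrt{119}}{17}\right)^{2}$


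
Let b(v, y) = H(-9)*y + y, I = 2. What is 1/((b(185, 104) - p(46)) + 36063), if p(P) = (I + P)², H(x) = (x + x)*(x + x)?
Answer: 1/67559 ≈ 1.4802e-5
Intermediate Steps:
H(x) = 4*x² (H(x) = (2*x)*(2*x) = 4*x²)
p(P) = (2 + P)²
b(v, y) = 325*y (b(v, y) = (4*(-9)²)*y + y = (4*81)*y + y = 324*y + y = 325*y)
1/((b(185, 104) - p(46)) + 36063) = 1/((325*104 - (2 + 46)²) + 36063) = 1/((33800 - 1*48²) + 36063) = 1/((33800 - 1*2304) + 36063) = 1/((33800 - 2304) + 36063) = 1/(31496 + 36063) = 1/67559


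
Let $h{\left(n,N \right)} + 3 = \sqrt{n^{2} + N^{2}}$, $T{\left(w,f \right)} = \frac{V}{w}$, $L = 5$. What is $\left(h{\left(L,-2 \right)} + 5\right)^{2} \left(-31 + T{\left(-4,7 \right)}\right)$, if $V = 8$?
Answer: $-1089 - 132 \sqrt{29} \approx -1799.8$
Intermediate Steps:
$T{\left(w,f \right)} = \frac{8}{w}$
$h{\left(n,N \right)} = -3 + \sqrt{N^{2} + n^{2}}$ ($h{\left(n,N \right)} = -3 + \sqrt{n^{2} + N^{2}} = -3 + \sqrt{N^{2} + n^{2}}$)
$\left(h{\left(L,-2 \right)} + 5\right)^{2} \left(-31 + T{\left(-4,7 \right)}\right) = \left(\left(-3 + \sqrt{\left(-2\right)^{2} + 5^{2}}\right) + 5\right)^{2} \left(-31 + \frac{8}{-4}\right) = \left(\left(-3 + \sqrt{4 + 25}\right) + 5\right)^{2} \left(-31 + 8 \left(- \frac{1}{4}\right)\right) = \left(\left(-3 + \sqrt{29}\right) + 5\right)^{2} \left(-31 - 2\right) = \left(2 + \sqrt{29}\right)^{2} \left(-33\right) = - 33 \left(2 + \sqrt{29}\right)^{2}$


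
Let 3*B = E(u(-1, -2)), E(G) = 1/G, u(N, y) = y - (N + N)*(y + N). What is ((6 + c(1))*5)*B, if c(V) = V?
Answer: -35/24 ≈ -1.4583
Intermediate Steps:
u(N, y) = y - 2*N*(N + y)
B = -1/24 (B = 1/(3*(-2 - 2*(-1)**2 - 2*(-1)*(-2))) = 1/(3*(-2 - 2*1 - 4)) = 1/(3*(-2 - 2 - 4)) = (1/3)/(-8) = (1/3)*(-1/8) = -1/24 ≈ -0.041667)
((6 + c(1))*5)*B = ((6 + 1)*5)*(-1/24) = (7*5)*(-1/24) = 35*(-1/24) = -35/24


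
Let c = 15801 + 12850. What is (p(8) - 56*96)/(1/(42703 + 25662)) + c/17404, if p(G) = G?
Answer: -6386977672629/17404 ≈ -3.6698e+8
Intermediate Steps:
c = 28651
(p(8) - 56*96)/(1/(42703 + 25662)) + c/17404 = (8 - 56*96)/(1/(42703 + 25662)) + 28651/17404 = (8 - 5376)/(1/68365) + 28651*(1/17404) = -5368/1/68365 + 28651/17404 = -5368*68365 + 28651/17404 = -366983320 + 28651/17404 = -6386977672629/17404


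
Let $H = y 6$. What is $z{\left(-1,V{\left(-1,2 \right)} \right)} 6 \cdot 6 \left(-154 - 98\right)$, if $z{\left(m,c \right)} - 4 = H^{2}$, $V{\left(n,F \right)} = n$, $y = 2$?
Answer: $-1342656$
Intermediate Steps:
$H = 12$ ($H = 2 \cdot 6 = 12$)
$z{\left(m,c \right)} = 148$ ($z{\left(m,c \right)} = 4 + 12^{2} = 4 + 144 = 148$)
$z{\left(-1,V{\left(-1,2 \right)} \right)} 6 \cdot 6 \left(-154 - 98\right) = 148 \cdot 6 \cdot 6 \left(-154 - 98\right) = 888 \cdot 6 \left(-252\right) = 5328 \left(-252\right) = -1342656$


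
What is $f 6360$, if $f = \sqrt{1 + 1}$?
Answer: $6360 \sqrt{2} \approx 8994.4$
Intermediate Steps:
$f = \sqrt{2} \approx 1.4142$
$f 6360 = \sqrt{2} \cdot 6360 = 6360 \sqrt{2}$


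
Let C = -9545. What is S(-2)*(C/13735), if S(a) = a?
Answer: 3818/2747 ≈ 1.3899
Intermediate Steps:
S(-2)*(C/13735) = -(-19090)/13735 = -2*(-1909/2747) = 3818/2747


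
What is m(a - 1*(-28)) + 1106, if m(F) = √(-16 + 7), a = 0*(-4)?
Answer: 1106 + 3*I ≈ 1106.0 + 3.0*I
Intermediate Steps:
a = 0
m(F) = 3*I (m(F) = √(-9) = 3*I)
m(a - 1*(-28)) + 1106 = 3*I + 1106 = 1106 + 3*I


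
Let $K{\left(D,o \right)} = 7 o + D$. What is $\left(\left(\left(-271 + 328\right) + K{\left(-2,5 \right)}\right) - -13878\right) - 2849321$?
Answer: $-2835353$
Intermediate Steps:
$K{\left(D,o \right)} = D + 7 o$
$\left(\left(\left(-271 + 328\right) + K{\left(-2,5 \right)}\right) - -13878\right) - 2849321 = \left(\left(\left(-271 + 328\right) + \left(-2 + 7 \cdot 5\right)\right) - -13878\right) - 2849321 = \left(\left(57 + \left(-2 + 35\right)\right) + 13878\right) - 2849321 = \left(\left(57 + 33\right) + 13878\right) - 2849321 = \left(90 + 13878\right) - 2849321 = 13968 - 2849321 = -2835353$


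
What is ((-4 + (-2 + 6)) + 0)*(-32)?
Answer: 0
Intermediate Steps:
((-4 + (-2 + 6)) + 0)*(-32) = ((-4 + 4) + 0)*(-32) = (0 + 0)*(-32) = 0*(-32) = 0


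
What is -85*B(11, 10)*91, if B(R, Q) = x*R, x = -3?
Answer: 255255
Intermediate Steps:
B(R, Q) = -3*R
-85*B(11, 10)*91 = -(-255)*11*91 = -85*(-33)*91 = 2805*91 = 255255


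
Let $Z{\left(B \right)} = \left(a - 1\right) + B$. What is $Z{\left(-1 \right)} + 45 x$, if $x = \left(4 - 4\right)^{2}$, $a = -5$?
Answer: $-7$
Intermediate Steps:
$Z{\left(B \right)} = -6 + B$ ($Z{\left(B \right)} = \left(-5 - 1\right) + B = -6 + B$)
$x = 0$ ($x = 0^{2} = 0$)
$Z{\left(-1 \right)} + 45 x = \left(-6 - 1\right) + 45 \cdot 0 = -7 + 0 = -7$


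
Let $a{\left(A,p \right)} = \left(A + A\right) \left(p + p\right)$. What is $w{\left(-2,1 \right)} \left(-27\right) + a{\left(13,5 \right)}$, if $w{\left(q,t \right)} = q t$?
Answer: $314$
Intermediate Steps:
$a{\left(A,p \right)} = 4 A p$ ($a{\left(A,p \right)} = 2 A 2 p = 4 A p$)
$w{\left(-2,1 \right)} \left(-27\right) + a{\left(13,5 \right)} = \left(-2\right) 1 \left(-27\right) + 4 \cdot 13 \cdot 5 = \left(-2\right) \left(-27\right) + 260 = 54 + 260 = 314$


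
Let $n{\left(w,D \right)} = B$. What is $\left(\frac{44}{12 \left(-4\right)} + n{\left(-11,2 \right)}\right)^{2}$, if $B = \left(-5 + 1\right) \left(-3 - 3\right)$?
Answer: $\frac{76729}{144} \approx 532.84$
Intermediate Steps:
$B = 24$ ($B = \left(-4\right) \left(-6\right) = 24$)
$n{\left(w,D \right)} = 24$
$\left(\frac{44}{12 \left(-4\right)} + n{\left(-11,2 \right)}\right)^{2} = \left(\frac{44}{12 \left(-4\right)} + 24\right)^{2} = \left(\frac{44}{-48} + 24\right)^{2} = \left(44 \left(- \frac{1}{48}\right) + 24\right)^{2} = \left(- \frac{11}{12} + 24\right)^{2} = \left(\frac{277}{12}\right)^{2} = \frac{76729}{144}$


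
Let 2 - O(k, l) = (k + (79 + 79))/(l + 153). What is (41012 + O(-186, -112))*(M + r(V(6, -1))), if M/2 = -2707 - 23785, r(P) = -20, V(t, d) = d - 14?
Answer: -89131632408/41 ≈ -2.1739e+9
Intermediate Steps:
V(t, d) = -14 + d
M = -52984 (M = 2*(-2707 - 23785) = 2*(-26492) = -52984)
O(k, l) = 2 - (158 + k)/(153 + l) (O(k, l) = 2 - (k + (79 + 79))/(l + 153) = 2 - (k + 158)/(153 + l) = 2 - (158 + k)/(153 + l))
(41012 + O(-186, -112))*(M + r(V(6, -1))) = (41012 + (148 - 1*(-186) + 2*(-112))/(153 - 112))*(-52984 - 20) = (41012 + (148 + 186 - 224)/41)*(-53004) = (41012 + (1/41)*110)*(-53004) = (41012 + 110/41)*(-53004) = (1681602/41)*(-53004) = -89131632408/41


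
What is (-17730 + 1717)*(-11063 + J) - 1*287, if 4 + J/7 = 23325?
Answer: -2436922679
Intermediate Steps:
J = 163247 (J = -28 + 7*23325 = -28 + 163275 = 163247)
(-17730 + 1717)*(-11063 + J) - 1*287 = (-17730 + 1717)*(-11063 + 163247) - 1*287 = -16013*152184 - 287 = -2436922392 - 287 = -2436922679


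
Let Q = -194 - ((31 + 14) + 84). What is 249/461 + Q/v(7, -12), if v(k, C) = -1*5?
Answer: 150148/2305 ≈ 65.140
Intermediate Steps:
v(k, C) = -5
Q = -323 (Q = -194 - (45 + 84) = -194 - 1*129 = -194 - 129 = -323)
249/461 + Q/v(7, -12) = 249/461 - 323/(-5) = 249*(1/461) - 323*(-⅕) = 249/461 + 323/5 = 150148/2305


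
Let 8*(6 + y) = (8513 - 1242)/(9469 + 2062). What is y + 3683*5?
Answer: 1698200703/92248 ≈ 18409.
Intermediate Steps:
y = -546217/92248 (y = -6 + ((8513 - 1242)/(9469 + 2062))/8 = -6 + (7271/11531)/8 = -6 + (7271*(1/11531))/8 = -6 + (1/8)*(7271/11531) = -6 + 7271/92248 = -546217/92248 ≈ -5.9212)
y + 3683*5 = -546217/92248 + 3683*5 = -546217/92248 + 18415 = 1698200703/92248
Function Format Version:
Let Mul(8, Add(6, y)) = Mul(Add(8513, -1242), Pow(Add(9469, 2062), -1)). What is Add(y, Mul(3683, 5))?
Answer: Rational(1698200703, 92248) ≈ 18409.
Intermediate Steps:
y = Rational(-546217, 92248) (y = Add(-6, Mul(Rational(1, 8), Mul(Add(8513, -1242), Pow(Add(9469, 2062), -1)))) = Add(-6, Mul(Rational(1, 8), Mul(7271, Pow(11531, -1)))) = Add(-6, Mul(Rational(1, 8), Mul(7271, Rational(1, 11531)))) = Add(-6, Mul(Rational(1, 8), Rational(7271, 11531))) = Add(-6, Rational(7271, 92248)) = Rational(-546217, 92248) ≈ -5.9212)
Add(y, Mul(3683, 5)) = Add(Rational(-546217, 92248), Mul(3683, 5)) = Add(Rational(-546217, 92248), 18415) = Rational(1698200703, 92248)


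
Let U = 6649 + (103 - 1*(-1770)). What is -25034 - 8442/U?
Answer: -106674095/4261 ≈ -25035.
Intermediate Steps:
U = 8522 (U = 6649 + (103 + 1770) = 6649 + 1873 = 8522)
-25034 - 8442/U = -25034 - 8442/8522 = -25034 - 1*4221/4261 = -25034 - 4221/4261 = -106674095/4261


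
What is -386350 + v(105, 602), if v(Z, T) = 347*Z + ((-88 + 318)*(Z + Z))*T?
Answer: 28726685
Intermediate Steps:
v(Z, T) = 347*Z + 460*T*Z (v(Z, T) = 347*Z + (230*(2*Z))*T = 347*Z + (460*Z)*T = 347*Z + 460*T*Z)
-386350 + v(105, 602) = -386350 + 105*(347 + 460*602) = -386350 + 105*(347 + 276920) = -386350 + 105*277267 = -386350 + 29113035 = 28726685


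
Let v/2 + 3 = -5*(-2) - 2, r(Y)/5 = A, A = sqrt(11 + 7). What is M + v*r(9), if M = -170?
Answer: -170 + 150*sqrt(2) ≈ 42.132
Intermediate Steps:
A = 3*sqrt(2) (A = sqrt(18) = 3*sqrt(2) ≈ 4.2426)
r(Y) = 15*sqrt(2) (r(Y) = 5*(3*sqrt(2)) = 15*sqrt(2))
v = 10 (v = -6 + 2*(-5*(-2) - 2) = -6 + 2*(10 - 2) = -6 + 2*8 = -6 + 16 = 10)
M + v*r(9) = -170 + 10*(15*sqrt(2)) = -170 + 150*sqrt(2)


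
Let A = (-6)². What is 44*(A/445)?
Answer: 1584/445 ≈ 3.5596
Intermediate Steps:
A = 36
44*(A/445) = 44*(36/445) = 1584/445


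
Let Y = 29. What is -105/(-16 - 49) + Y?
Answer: 398/13 ≈ 30.615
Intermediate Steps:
-105/(-16 - 49) + Y = -105/(-16 - 49) + 29 = -105/(-65) + 29 = -1/65*(-105) + 29 = 21/13 + 29 = 398/13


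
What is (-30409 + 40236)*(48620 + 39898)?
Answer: 869866386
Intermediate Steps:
(-30409 + 40236)*(48620 + 39898) = 9827*88518 = 869866386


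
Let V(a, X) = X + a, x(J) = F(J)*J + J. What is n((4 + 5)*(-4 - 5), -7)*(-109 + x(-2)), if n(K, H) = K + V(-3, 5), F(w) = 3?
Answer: 9243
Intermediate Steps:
x(J) = 4*J (x(J) = 3*J + J = 4*J)
n(K, H) = 2 + K (n(K, H) = K + (5 - 3) = K + 2 = 2 + K)
n((4 + 5)*(-4 - 5), -7)*(-109 + x(-2)) = (2 + (4 + 5)*(-4 - 5))*(-109 + 4*(-2)) = (2 + 9*(-9))*(-109 - 8) = (2 - 81)*(-117) = -79*(-117) = 9243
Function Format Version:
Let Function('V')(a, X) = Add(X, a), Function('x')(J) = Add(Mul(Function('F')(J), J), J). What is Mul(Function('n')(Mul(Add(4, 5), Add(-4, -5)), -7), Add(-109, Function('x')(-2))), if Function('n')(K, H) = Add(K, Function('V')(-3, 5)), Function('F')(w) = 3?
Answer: 9243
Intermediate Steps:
Function('x')(J) = Mul(4, J) (Function('x')(J) = Add(Mul(3, J), J) = Mul(4, J))
Function('n')(K, H) = Add(2, K) (Function('n')(K, H) = Add(K, Add(5, -3)) = Add(K, 2) = Add(2, K))
Mul(Function('n')(Mul(Add(4, 5), Add(-4, -5)), -7), Add(-109, Function('x')(-2))) = Mul(Add(2, Mul(Add(4, 5), Add(-4, -5))), Add(-109, Mul(4, -2))) = Mul(Add(2, Mul(9, -9)), Add(-109, -8)) = Mul(Add(2, -81), -117) = Mul(-79, -117) = 9243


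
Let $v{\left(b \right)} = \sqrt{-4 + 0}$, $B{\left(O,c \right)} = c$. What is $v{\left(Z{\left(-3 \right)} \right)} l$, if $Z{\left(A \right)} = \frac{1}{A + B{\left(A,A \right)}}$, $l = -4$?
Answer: $- 8 i \approx - 8.0 i$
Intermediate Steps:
$Z{\left(A \right)} = \frac{1}{2 A}$ ($Z{\left(A \right)} = \frac{1}{A + A} = \frac{1}{2 A}$)
$v{\left(b \right)} = 2 i$ ($v{\left(b \right)} = \sqrt{-4} = 2 i$)
$v{\left(Z{\left(-3 \right)} \right)} l = 2 i \left(-4\right) = - 8 i$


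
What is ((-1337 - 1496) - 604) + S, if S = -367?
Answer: -3804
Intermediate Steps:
((-1337 - 1496) - 604) + S = ((-1337 - 1496) - 604) - 367 = (-2833 - 604) - 367 = -3437 - 367 = -3804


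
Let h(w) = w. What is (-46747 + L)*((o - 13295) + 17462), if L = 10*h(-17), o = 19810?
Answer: -1124928909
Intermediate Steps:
L = -170 (L = 10*(-17) = -170)
(-46747 + L)*((o - 13295) + 17462) = (-46747 - 170)*((19810 - 13295) + 17462) = -46917*(6515 + 17462) = -46917*23977 = -1124928909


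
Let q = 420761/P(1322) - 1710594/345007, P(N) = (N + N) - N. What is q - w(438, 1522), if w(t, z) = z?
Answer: -551278979529/456099254 ≈ -1208.7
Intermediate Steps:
P(N) = N (P(N) = 2*N - N = N)
q = 142904085059/456099254 (q = 420761/1322 - 1710594/345007 = 142904085059/456099254 ≈ 313.32)
q - w(438, 1522) = 142904085059/456099254 - 1*1522 = 142904085059/456099254 - 1522 = -551278979529/456099254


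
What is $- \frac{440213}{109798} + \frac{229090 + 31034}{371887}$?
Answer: $- \frac{135148396979}{40832448826} \approx -3.3098$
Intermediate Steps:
$- \frac{440213}{109798} + \frac{229090 + 31034}{371887} = \left(-440213\right) \frac{1}{109798} + 260124 \cdot \frac{1}{371887} = - \frac{440213}{109798} + \frac{260124}{371887} = - \frac{135148396979}{40832448826}$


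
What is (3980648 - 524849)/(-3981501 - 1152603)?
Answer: -1151933/1711368 ≈ -0.67311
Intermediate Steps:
(3980648 - 524849)/(-3981501 - 1152603) = 3455799/(-5134104) = 3455799*(-1/5134104) = -1151933/1711368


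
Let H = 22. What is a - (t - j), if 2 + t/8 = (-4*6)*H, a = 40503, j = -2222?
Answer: 42521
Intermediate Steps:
t = -4240 (t = -16 + 8*(-4*6*22) = -16 + 8*(-24*22) = -16 + 8*(-528) = -16 - 4224 = -4240)
a - (t - j) = 40503 - (-4240 - 1*(-2222)) = 40503 - (-4240 + 2222) = 40503 - 1*(-2018) = 40503 + 2018 = 42521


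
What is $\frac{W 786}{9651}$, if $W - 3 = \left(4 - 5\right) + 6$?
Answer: $\frac{2096}{3217} \approx 0.65154$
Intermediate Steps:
$W = 8$ ($W = 3 + \left(\left(4 - 5\right) + 6\right) = 3 + \left(-1 + 6\right) = 3 + 5 = 8$)
$\frac{W 786}{9651} = \frac{8 \cdot 786}{9651} = 6288 \cdot \frac{1}{9651} = \frac{2096}{3217}$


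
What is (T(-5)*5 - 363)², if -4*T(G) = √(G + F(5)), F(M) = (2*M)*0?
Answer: 2108179/16 + 1815*I*√5/2 ≈ 1.3176e+5 + 2029.2*I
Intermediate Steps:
F(M) = 0
T(G) = -√G/4 (T(G) = -√(G + 0)/4 = -√G/4)
(T(-5)*5 - 363)² = (-I*√5/4*5 - 363)² = (-5*I*√5/4 - 363)² = (-363 - 5*I*√5/4)²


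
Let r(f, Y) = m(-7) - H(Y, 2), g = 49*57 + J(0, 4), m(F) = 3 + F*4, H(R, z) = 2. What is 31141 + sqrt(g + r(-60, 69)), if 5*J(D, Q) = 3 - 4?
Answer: 31141 + sqrt(69145)/5 ≈ 31194.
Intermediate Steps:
m(F) = 3 + 4*F
J(D, Q) = -1/5 (J(D, Q) = (3 - 4)/5 = (1/5)*(-1) = -1/5)
g = 13964/5 (g = 49*57 - 1/5 = 2793 - 1/5 = 13964/5 ≈ 2792.8)
r(f, Y) = -27 (r(f, Y) = (3 + 4*(-7)) - 1*2 = (3 - 28) - 2 = -25 - 2 = -27)
31141 + sqrt(g + r(-60, 69)) = 31141 + sqrt(13964/5 - 27) = 31141 + sqrt(13829/5) = 31141 + sqrt(69145)/5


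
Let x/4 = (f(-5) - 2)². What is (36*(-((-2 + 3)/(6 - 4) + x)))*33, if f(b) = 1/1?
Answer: -5346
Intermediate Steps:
f(b) = 1
x = 4 (x = 4*(1 - 2)² = 4*(-1)² = 4*1 = 4)
(36*(-((-2 + 3)/(6 - 4) + x)))*33 = (36*(-((-2 + 3)/(6 - 4) + 4)))*33 = (36*(-(1/2 + 4)))*33 = (36*(-(1*(½) + 4)))*33 = (36*(-(½ + 4)))*33 = (36*(-1*9/2))*33 = (36*(-9/2))*33 = -162*33 = -5346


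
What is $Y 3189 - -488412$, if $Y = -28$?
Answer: $399120$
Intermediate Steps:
$Y 3189 - -488412 = \left(-28\right) 3189 - -488412 = -89292 + 488412 = 399120$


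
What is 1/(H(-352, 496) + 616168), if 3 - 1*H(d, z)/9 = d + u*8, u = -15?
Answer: 1/620443 ≈ 1.6118e-6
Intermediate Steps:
H(d, z) = 1107 - 9*d (H(d, z) = 27 - 9*(d - 15*8) = 27 - 9*(d - 120) = 27 - 9*(-120 + d) = 27 + (1080 - 9*d) = 1107 - 9*d)
1/(H(-352, 496) + 616168) = 1/((1107 - 9*(-352)) + 616168) = 1/((1107 + 3168) + 616168) = 1/(4275 + 616168) = 1/620443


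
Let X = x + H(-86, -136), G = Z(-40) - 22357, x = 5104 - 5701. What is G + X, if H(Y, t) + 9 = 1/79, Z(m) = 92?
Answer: -1806808/79 ≈ -22871.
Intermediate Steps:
x = -597
H(Y, t) = -710/79 (H(Y, t) = -9 + 1/79 = -710/79)
G = -22265 (G = 92 - 22357 = -22265)
X = -47873/79 (X = -597 - 710/79 = -47873/79 ≈ -605.99)
G + X = -22265 - 47873/79 = -1806808/79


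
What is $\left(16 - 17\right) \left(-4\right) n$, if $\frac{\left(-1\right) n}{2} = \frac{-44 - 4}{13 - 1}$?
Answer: $32$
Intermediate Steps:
$n = 8$ ($n = - 2 \frac{-44 - 4}{13 - 1} = - 2 \left(- \frac{48}{12}\right) = - 2 \left(\left(-48\right) \frac{1}{12}\right) = \left(-2\right) \left(-4\right) = 8$)
$\left(16 - 17\right) \left(-4\right) n = \left(16 - 17\right) \left(-4\right) 8 = \left(-1\right) \left(-4\right) 8 = 4 \cdot 8 = 32$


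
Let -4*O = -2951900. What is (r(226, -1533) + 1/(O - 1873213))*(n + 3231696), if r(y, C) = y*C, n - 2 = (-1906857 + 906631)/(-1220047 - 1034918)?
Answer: -286621093413036797485598/255992195667 ≈ -1.1196e+12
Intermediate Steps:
O = 737975 (O = -1/4*(-2951900) = 737975)
n = 5510156/2254965 (n = 2 + (-1906857 + 906631)/(-1220047 - 1034918) = 2 - 1000226/(-2254965) = 2 - 1000226*(-1/2254965) = 2 + 1000226/2254965 = 5510156/2254965 ≈ 2.4436)
r(y, C) = C*y
(r(226, -1533) + 1/(O - 1873213))*(n + 3231696) = (-1533*226 + 1/(737975 - 1873213))*(5510156/2254965 + 3231696) = (-346458 + 1/(-1135238))*(7287366880796/2254965) = (-346458 - 1/1135238)*(7287366880796/2254965) = -393312287005/1135238*7287366880796/2254965 = -286621093413036797485598/255992195667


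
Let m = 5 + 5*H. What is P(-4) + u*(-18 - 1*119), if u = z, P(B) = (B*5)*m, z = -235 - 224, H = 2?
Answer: 62583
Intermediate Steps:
m = 15 (m = 5 + 5*2 = 5 + 10 = 15)
z = -459
P(B) = 75*B (P(B) = (B*5)*15 = (5*B)*15 = 75*B)
u = -459
P(-4) + u*(-18 - 1*119) = 75*(-4) - 459*(-18 - 1*119) = -300 - 459*(-18 - 119) = -300 - 459*(-137) = -300 + 62883 = 62583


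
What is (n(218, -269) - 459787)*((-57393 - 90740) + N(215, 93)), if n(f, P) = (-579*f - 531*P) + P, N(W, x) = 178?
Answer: 65609017245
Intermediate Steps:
n(f, P) = -579*f - 530*P
(n(218, -269) - 459787)*((-57393 - 90740) + N(215, 93)) = ((-579*218 - 530*(-269)) - 459787)*((-57393 - 90740) + 178) = ((-126222 + 142570) - 459787)*(-148133 + 178) = (16348 - 459787)*(-147955) = -443439*(-147955) = 65609017245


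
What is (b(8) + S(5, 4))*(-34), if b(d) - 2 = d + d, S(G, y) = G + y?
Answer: -918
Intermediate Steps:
b(d) = 2 + 2*d (b(d) = 2 + (d + d) = 2 + 2*d)
(b(8) + S(5, 4))*(-34) = ((2 + 2*8) + (5 + 4))*(-34) = ((2 + 16) + 9)*(-34) = (18 + 9)*(-34) = 27*(-34) = -918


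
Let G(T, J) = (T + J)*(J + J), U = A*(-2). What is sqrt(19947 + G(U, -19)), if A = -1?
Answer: sqrt(20593) ≈ 143.50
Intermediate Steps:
U = 2 (U = -1*(-2) = 2)
G(T, J) = 2*J*(J + T) (G(T, J) = (J + T)*(2*J) = 2*J*(J + T))
sqrt(19947 + G(U, -19)) = sqrt(19947 + 2*(-19)*(-19 + 2)) = sqrt(19947 + 2*(-19)*(-17)) = sqrt(19947 + 646) = sqrt(20593)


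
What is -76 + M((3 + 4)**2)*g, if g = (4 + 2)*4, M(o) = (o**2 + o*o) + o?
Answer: 116348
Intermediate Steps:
M(o) = o + 2*o**2 (M(o) = (o**2 + o**2) + o = 2*o**2 + o = o + 2*o**2)
g = 24 (g = 6*4 = 24)
-76 + M((3 + 4)**2)*g = -76 + ((3 + 4)**2*(1 + 2*(3 + 4)**2))*24 = -76 + (7**2*(1 + 2*7**2))*24 = -76 + (49*(1 + 2*49))*24 = -76 + (49*(1 + 98))*24 = -76 + (49*99)*24 = -76 + 4851*24 = -76 + 116424 = 116348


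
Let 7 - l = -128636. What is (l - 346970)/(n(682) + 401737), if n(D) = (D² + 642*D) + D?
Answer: -218327/1305387 ≈ -0.16725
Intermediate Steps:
l = 128643 (l = 7 - 1*(-128636) = 7 + 128636 = 128643)
n(D) = D² + 643*D
(l - 346970)/(n(682) + 401737) = (128643 - 346970)/(682*(643 + 682) + 401737) = -218327/(682*1325 + 401737) = -218327/(903650 + 401737) = -218327/1305387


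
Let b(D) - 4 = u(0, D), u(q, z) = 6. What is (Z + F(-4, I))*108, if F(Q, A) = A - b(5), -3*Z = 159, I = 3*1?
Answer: -6480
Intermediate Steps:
I = 3
b(D) = 10 (b(D) = 4 + 6 = 10)
Z = -53 (Z = -⅓*159 = -53)
F(Q, A) = -10 + A (F(Q, A) = A - 1*10 = A - 10 = -10 + A)
(Z + F(-4, I))*108 = (-53 + (-10 + 3))*108 = (-53 - 7)*108 = -60*108 = -6480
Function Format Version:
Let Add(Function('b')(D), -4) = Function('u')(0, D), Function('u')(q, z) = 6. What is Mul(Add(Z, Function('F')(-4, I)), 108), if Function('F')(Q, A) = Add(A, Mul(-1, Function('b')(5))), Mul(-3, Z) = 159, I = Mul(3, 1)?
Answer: -6480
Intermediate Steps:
I = 3
Function('b')(D) = 10 (Function('b')(D) = Add(4, 6) = 10)
Z = -53 (Z = Mul(Rational(-1, 3), 159) = -53)
Function('F')(Q, A) = Add(-10, A) (Function('F')(Q, A) = Add(A, Mul(-1, 10)) = Add(A, -10) = Add(-10, A))
Mul(Add(Z, Function('F')(-4, I)), 108) = Mul(Add(-53, Add(-10, 3)), 108) = Mul(Add(-53, -7), 108) = Mul(-60, 108) = -6480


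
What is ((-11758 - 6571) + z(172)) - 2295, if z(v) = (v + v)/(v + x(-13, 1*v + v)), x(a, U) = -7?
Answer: -3402616/165 ≈ -20622.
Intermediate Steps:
z(v) = 2*v/(-7 + v) (z(v) = (v + v)/(v - 7) = (2*v)/(-7 + v) = 2*v/(-7 + v))
((-11758 - 6571) + z(172)) - 2295 = ((-11758 - 6571) + 2*172/(-7 + 172)) - 2295 = (-18329 + 2*172/165) - 2295 = (-18329 + 2*172*(1/165)) - 2295 = (-18329 + 344/165) - 2295 = -3023941/165 - 2295 = -3402616/165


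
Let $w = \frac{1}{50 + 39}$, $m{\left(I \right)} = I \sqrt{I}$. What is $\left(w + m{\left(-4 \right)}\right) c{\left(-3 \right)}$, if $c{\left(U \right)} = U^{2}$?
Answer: $\frac{9}{89} - 72 i \approx 0.10112 - 72.0 i$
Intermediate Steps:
$m{\left(I \right)} = I^{\frac{3}{2}}$
$w = \frac{1}{89} \approx 0.011236$
$\left(w + m{\left(-4 \right)}\right) c{\left(-3 \right)} = \left(\frac{1}{89} + \left(-4\right)^{\frac{3}{2}}\right) \left(-3\right)^{2} = \left(\frac{1}{89} - 8 i\right) 9 = \frac{9}{89} - 72 i$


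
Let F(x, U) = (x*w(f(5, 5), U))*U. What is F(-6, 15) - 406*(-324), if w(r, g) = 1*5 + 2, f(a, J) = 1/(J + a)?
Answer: 130914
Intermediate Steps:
w(r, g) = 7 (w(r, g) = 5 + 2 = 7)
F(x, U) = 7*U*x (F(x, U) = (x*7)*U = (7*x)*U = 7*U*x)
F(-6, 15) - 406*(-324) = 7*15*(-6) - 406*(-324) = -630 + 131544 = 130914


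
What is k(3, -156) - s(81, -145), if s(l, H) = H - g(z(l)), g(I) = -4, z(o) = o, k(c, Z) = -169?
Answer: -28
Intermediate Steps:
s(l, H) = 4 + H (s(l, H) = H - 1*(-4) = H + 4 = 4 + H)
k(3, -156) - s(81, -145) = -169 - (4 - 145) = -169 - 1*(-141) = -169 + 141 = -28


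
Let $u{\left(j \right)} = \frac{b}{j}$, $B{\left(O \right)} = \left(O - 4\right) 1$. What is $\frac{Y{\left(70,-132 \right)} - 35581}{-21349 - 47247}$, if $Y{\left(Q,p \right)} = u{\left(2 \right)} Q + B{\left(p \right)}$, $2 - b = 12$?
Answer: $\frac{36067}{68596} \approx 0.52579$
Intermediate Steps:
$b = -10$ ($b = 2 - 12 = -10$)
$B{\left(O \right)} = -4 + O$ ($B{\left(O \right)} = \left(-4 + O\right) 1 = -4 + O$)
$u{\left(j \right)} = - \frac{10}{j}$
$Y{\left(Q,p \right)} = -4 + p - 5 Q$ ($Y{\left(Q,p \right)} = - \frac{10}{2} Q + \left(-4 + p\right) = \left(-10\right) \frac{1}{2} Q + \left(-4 + p\right) = - 5 Q + \left(-4 + p\right) = -4 + p - 5 Q$)
$\frac{Y{\left(70,-132 \right)} - 35581}{-21349 - 47247} = \frac{\left(-4 - 132 - 350\right) - 35581}{-21349 - 47247} = \frac{\left(-4 - 132 - 350\right) - 35581}{-68596} = \left(-486 - 35581\right) \left(- \frac{1}{68596}\right) = \left(-36067\right) \left(- \frac{1}{68596}\right) = \frac{36067}{68596}$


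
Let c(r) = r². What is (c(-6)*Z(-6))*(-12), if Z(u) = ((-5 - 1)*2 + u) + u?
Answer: 10368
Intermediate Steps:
Z(u) = -12 + 2*u (Z(u) = (-6*2 + u) + u = (-12 + u) + u = -12 + 2*u)
(c(-6)*Z(-6))*(-12) = ((-6)²*(-12 + 2*(-6)))*(-12) = (36*(-12 - 12))*(-12) = (36*(-24))*(-12) = -864*(-12) = 10368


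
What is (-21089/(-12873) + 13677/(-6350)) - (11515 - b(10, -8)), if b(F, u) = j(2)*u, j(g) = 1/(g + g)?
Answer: -941482614221/81743550 ≈ -11518.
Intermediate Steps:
j(g) = 1/(2*g)
b(F, u) = u/4 (b(F, u) = ((1/2)/2)*u = ((1/2)*(1/2))*u = u/4)
(-21089/(-12873) + 13677/(-6350)) - (11515 - b(10, -8)) = (-21089/(-12873) + 13677/(-6350)) - (11515 - (-8)/4) = (-21089*(-1/12873) + 13677*(-1/6350)) - (11515 - 1*(-2)) = (21089/12873 - 13677/6350) - (11515 + 2) = -42148871/81743550 - 1*11517 = -42148871/81743550 - 11517 = -941482614221/81743550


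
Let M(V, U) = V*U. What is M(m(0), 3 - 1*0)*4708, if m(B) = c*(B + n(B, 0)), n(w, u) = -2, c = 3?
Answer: -84744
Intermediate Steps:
m(B) = -6 + 3*B (m(B) = 3*(B - 2) = 3*(-2 + B) = -6 + 3*B)
M(V, U) = U*V
M(m(0), 3 - 1*0)*4708 = ((3 - 1*0)*(-6 + 3*0))*4708 = ((3 + 0)*(-6 + 0))*4708 = (3*(-6))*4708 = -18*4708 = -84744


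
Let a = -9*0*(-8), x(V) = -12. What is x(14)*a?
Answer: 0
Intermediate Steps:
a = 0 (a = 0*(-8) = 0)
x(14)*a = -12*0 = 0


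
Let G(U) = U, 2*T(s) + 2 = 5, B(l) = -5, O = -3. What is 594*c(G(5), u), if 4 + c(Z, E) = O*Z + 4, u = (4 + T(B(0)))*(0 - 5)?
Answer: -8910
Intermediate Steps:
T(s) = 3/2 (T(s) = -1 + (1/2)*5 = -1 + 5/2 = 3/2)
u = -55/2 (u = (4 + 3/2)*(0 - 5) = (11/2)*(-5) = -55/2 ≈ -27.500)
c(Z, E) = -3*Z (c(Z, E) = -4 + (-3*Z + 4) = -4 + (4 - 3*Z) = -3*Z)
594*c(G(5), u) = 594*(-3*5) = 594*(-15) = -8910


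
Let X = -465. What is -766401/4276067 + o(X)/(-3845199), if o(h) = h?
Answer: -981658662548/5480776184111 ≈ -0.17911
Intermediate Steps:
-766401/4276067 + o(X)/(-3845199) = -766401/4276067 - 465/(-3845199) = -766401*1/4276067 - 465*(-1/3845199) = -766401/4276067 + 155/1281733 = -981658662548/5480776184111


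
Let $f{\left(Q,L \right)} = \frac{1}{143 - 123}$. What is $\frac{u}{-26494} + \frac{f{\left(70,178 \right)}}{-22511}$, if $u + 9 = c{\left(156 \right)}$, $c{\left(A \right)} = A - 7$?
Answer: $- \frac{31528647}{5964064340} \approx -0.0052864$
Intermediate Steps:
$c{\left(A \right)} = -7 + A$
$u = 140$ ($u = -9 + \left(-7 + 156\right) = -9 + 149 = 140$)
$f{\left(Q,L \right)} = \frac{1}{20}$
$\frac{u}{-26494} + \frac{f{\left(70,178 \right)}}{-22511} = \frac{140}{-26494} + \frac{1}{20 \left(-22511\right)} = 140 \left(- \frac{1}{26494}\right) + \frac{1}{20} \left(- \frac{1}{22511}\right) = - \frac{70}{13247} - \frac{1}{450220} = - \frac{31528647}{5964064340}$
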